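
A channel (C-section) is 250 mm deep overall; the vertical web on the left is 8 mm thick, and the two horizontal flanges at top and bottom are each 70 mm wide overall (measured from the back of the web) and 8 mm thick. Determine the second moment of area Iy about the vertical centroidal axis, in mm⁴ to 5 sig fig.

Iy ≈ 1.1407 × 10⁶ mm⁴

Break the section into simple shapes (no overlaps), measuring from the bottom-left corner of the bounding box.
Web: 8 × 250, A = 2 000 mm², x = 4 mm, Ī = 10666.67 mm⁴.
Top flange (beyond web): 62 × 8, A = 496 mm², x = 39 mm, Ī = 158885.3 mm⁴.
Bottom flange (beyond web): 62 × 8, A = 496 mm², x = 39 mm, Ī = 158885.3 mm⁴.
Centroid: x̄ = ΣA·x / ΣA = 15.60428 mm.
Transfer each piece to the vertical centroidal axis using Ī + A·d² with d = x − 15.60428:
  web: d = -11.60428 mm → contributes +279985.2 mm⁴
  top flange (beyond web): d = 23.39572 mm → contributes +430375.8 mm⁴
  bottom flange (beyond web): d = 23.39572 mm → contributes +430375.8 mm⁴
Total I = 1 140 737 mm⁴.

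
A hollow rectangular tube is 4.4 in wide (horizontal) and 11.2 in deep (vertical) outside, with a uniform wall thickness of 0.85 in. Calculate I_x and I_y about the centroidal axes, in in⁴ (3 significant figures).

I_x ≈ 322 in⁴, I_y ≈ 63.9 in⁴

Decompose the section into non-overlapping parts with the origin at the bottom-left of its bounding rectangle.
Outer rectangle: 4.4 × 11.2, A = 49.28 in², y = 5.6 in, Ī = 515.14 in⁴.
Inner void (subtracted): 2.7 × 9.5, A = 25.65 in², y = 5.6 in, Ī = 192.91 in⁴.
By symmetry the centroid is at mid-height, ȳ = 5.6 in.
All pieces are centred on the centroidal x-axis, so I = ΣĪ (holes subtracted) = 322.23 in⁴.
Repeating about the centroidal y-axis gives I_y = 63.923 in⁴.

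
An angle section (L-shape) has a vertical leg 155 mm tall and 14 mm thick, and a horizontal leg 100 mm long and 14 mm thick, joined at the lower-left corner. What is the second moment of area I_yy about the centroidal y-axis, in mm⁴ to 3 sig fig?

Split into non-overlapping primitives; take the origin at the lower-left of the bounding box.
Vertical leg: 14 × 155, A = 2 170 mm², x = 7 mm, Ī = 35 443 mm⁴.
Horizontal leg (remainder): 86 × 14, A = 1 204 mm², x = 57 mm, Ī = 742 065 mm⁴.
Centroid: x̄ = ΣA·x / ΣA = 24.842 mm.
Transfer each piece to the centroidal y-axis using Ī + A·d² with d = x − 24.842:
  vertical leg: d = -17.842 mm → contributes +726 260 mm⁴
  horizontal leg (remainder): d = 32.158 mm → contributes +1 987 141 mm⁴
Total I = 2 713 401 mm⁴.

I_yy ≈ 2.71 × 10⁶ mm⁴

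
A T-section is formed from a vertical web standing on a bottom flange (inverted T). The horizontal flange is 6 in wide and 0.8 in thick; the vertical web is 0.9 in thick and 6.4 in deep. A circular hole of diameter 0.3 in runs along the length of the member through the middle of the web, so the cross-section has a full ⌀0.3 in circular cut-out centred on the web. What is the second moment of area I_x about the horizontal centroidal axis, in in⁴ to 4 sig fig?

Decompose the section into non-overlapping parts with the origin at the bottom-left of its bounding rectangle.
Flange: 6 × 0.8, A = 4.8 in², y = 0.4 in, Ī = 0.256 in⁴.
Web: 0.9 × 6.4, A = 5.76 in², y = 4 in, Ī = 19.6608 in⁴.
Hole (subtracted): ⌀0.3, A = 0.0706858 in², y = 4 in, Ī = 0.000397608 in⁴.
Centroid: ȳ = ΣA·y / ΣA = 2.35261 in.
Transfer each piece to the horizontal centroidal axis using Ī + A·d² with d = y − 2.35261:
  flange: d = -1.95261 in → contributes +18.5569 in⁴
  web: d = 1.64739 in → contributes +35.2928 in⁴
  hole: d = 1.64739 in → contributes −0.192232 in⁴
Total I = 53.6575 in⁴.

I_x ≈ 53.66 in⁴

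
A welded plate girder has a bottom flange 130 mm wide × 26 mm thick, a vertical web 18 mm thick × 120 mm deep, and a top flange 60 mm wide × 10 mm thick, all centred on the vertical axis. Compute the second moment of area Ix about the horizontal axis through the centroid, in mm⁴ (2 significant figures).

Ix ≈ 1.6 × 10⁷ mm⁴

Treat the section as a set of non-overlapping primitives; coordinates are from the bounding-box lower-left.
Bottom plate: 130 × 26, A = 3 380 mm², y = 13 mm, Ī = 190 407 mm⁴.
Web plate: 18 × 120, A = 2 160 mm², y = 86 mm, Ī = 2 592 000 mm⁴.
Top plate: 60 × 10, A = 600 mm², y = 151 mm, Ī = 5 000 mm⁴.
Centroid: ȳ = ΣA·y / ΣA = 52.17 mm.
Transfer each piece to the horizontal axis through the centroid using Ī + A·d² with d = y − 52.17:
  bottom plate: d = -39.17 mm → contributes +5 375 277 mm⁴
  web plate: d = 33.83 mm → contributes +5 064 619 mm⁴
  top plate: d = 98.83 mm → contributes +5 865 881 mm⁴
Total I = 16 305 777 mm⁴.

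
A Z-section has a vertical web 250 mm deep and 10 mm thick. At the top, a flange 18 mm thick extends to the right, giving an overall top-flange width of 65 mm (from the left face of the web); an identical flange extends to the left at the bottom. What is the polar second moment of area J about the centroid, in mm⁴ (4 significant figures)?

J ≈ 4.233 × 10⁷ mm⁴

Split into non-overlapping primitives; take the origin at the lower-left of the bounding box.
Web: 10 × 250, A = 2 500 mm², y = 125 mm, Ī = 13 020 833 mm⁴.
Top flange (beyond web): 55 × 18, A = 990 mm², y = 241 mm, Ī = 26 730 mm⁴.
Bottom flange (beyond web): 55 × 18, A = 990 mm², y = 9 mm, Ī = 26 730 mm⁴.
Centroid: ȳ = ΣA·y / ΣA = 125 mm.
Transfer each piece to the centroidal x-axis using Ī + A·d² with d = y − 125:
  web: d = 0 mm → contributes +13 020 833 mm⁴
  top flange (beyond web): d = 116 mm → contributes +13 348 170 mm⁴
  bottom flange (beyond web): d = -116 mm → contributes +13 348 170 mm⁴
Total I = 39 717 173 mm⁴.
For the y-axis: x̄ = 60 mm.
Repeating about the centroidal y-axis gives I_y = 2 611 333 mm⁴.
Polar second moment: J = I_x + I_y = 42 328 507 mm⁴.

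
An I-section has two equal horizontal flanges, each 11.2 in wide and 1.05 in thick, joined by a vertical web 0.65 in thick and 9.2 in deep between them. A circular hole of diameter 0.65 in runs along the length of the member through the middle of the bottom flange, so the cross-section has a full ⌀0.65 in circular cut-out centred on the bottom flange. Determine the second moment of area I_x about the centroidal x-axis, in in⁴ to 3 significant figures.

Decompose the section into non-overlapping parts with the origin at the bottom-left of its bounding rectangle.
Bottom flange: 11.2 × 1.05, A = 11.76 in², y = 0.525 in, Ī = 1.0805 in⁴.
Web: 0.65 × 9.2, A = 5.98 in², y = 5.65 in, Ī = 42.179 in⁴.
Top flange: 11.2 × 1.05, A = 11.76 in², y = 10.775 in, Ī = 1.0805 in⁴.
Hole (subtracted): ⌀0.65, A = 0.33183 in², y = 0.525 in, Ī = 0.0087624 in⁴.
Centroid: ȳ = ΣA·y / ΣA = 5.7083 in.
Transfer each piece to the centroidal x-axis using Ī + A·d² with d = y − 5.7083:
  bottom flange: d = -5.1833 in → contributes +317.03 in⁴
  web: d = -0.058304 in → contributes +42.199 in⁴
  top flange: d = 5.0667 in → contributes +302.98 in⁴
  hole: d = -5.1833 in → contributes −8.9239 in⁴
Total I = 653.28 in⁴.

I_x ≈ 653 in⁴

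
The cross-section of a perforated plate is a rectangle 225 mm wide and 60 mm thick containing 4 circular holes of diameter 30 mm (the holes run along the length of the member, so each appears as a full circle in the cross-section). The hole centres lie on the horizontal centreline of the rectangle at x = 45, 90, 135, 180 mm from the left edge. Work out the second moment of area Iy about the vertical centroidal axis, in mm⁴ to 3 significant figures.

Split into non-overlapping primitives; take the origin at the lower-left of the bounding box.
Plate: 225 × 60, A = 13 500 mm², x = 112.5 mm, Ī = 56 953 125 mm⁴.
Hole 1 (subtracted): ⌀30, A = 706.86 mm², x = 45 mm, Ī = 39 761 mm⁴.
Hole 2 (subtracted): ⌀30, A = 706.86 mm², x = 90 mm, Ī = 39 761 mm⁴.
Hole 3 (subtracted): ⌀30, A = 706.86 mm², x = 135 mm, Ī = 39 761 mm⁴.
Hole 4 (subtracted): ⌀30, A = 706.86 mm², x = 180 mm, Ī = 39 761 mm⁴.
By symmetry the centroid is at mid-width, x̄ = 112.5 mm.
Transfer each piece to the vertical centroidal axis using Ī + A·d² with d = x − 112.5:
  plate: d = 0 mm → contributes +56 953 125 mm⁴
  hole 1: d = -67.5 mm → contributes −3 260 384 mm⁴
  hole 2: d = -22.5 mm → contributes −397 608 mm⁴
  hole 3: d = 22.5 mm → contributes −397 608 mm⁴
  hole 4: d = 67.5 mm → contributes −3 260 384 mm⁴
Total I = 49 637 141 mm⁴.

Iy ≈ 4.96 × 10⁷ mm⁴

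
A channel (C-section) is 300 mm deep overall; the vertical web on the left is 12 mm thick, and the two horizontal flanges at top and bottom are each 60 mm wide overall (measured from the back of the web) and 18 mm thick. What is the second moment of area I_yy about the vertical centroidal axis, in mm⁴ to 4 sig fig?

I_yy ≈ 1.426 × 10⁶ mm⁴

Treat the section as a set of non-overlapping primitives; coordinates are from the bounding-box lower-left.
Web: 12 × 300, A = 3 600 mm², x = 6 mm, Ī = 43 200 mm⁴.
Top flange (beyond web): 48 × 18, A = 864 mm², x = 36 mm, Ī = 165 888 mm⁴.
Bottom flange (beyond web): 48 × 18, A = 864 mm², x = 36 mm, Ī = 165 888 mm⁴.
Centroid: x̄ = ΣA·x / ΣA = 15.7297 mm.
Transfer each piece to the vertical centroidal axis using Ī + A·d² with d = x − 15.7297:
  web: d = -9.72973 mm → contributes +384 004 mm⁴
  top flange (beyond web): d = 20.2703 mm → contributes +520 892 mm⁴
  bottom flange (beyond web): d = 20.2703 mm → contributes +520 892 mm⁴
Total I = 1 425 787 mm⁴.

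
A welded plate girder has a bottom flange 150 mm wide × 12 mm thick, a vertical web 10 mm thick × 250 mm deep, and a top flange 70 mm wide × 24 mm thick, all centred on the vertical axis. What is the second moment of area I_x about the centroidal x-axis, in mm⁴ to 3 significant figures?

I_x ≈ 7.55 × 10⁷ mm⁴

Decompose the section into non-overlapping parts with the origin at the bottom-left of its bounding rectangle.
Bottom plate: 150 × 12, A = 1 800 mm², y = 6 mm, Ī = 21 600 mm⁴.
Web plate: 10 × 250, A = 2 500 mm², y = 137 mm, Ī = 13 020 833 mm⁴.
Top plate: 70 × 24, A = 1 680 mm², y = 274 mm, Ī = 80 640 mm⁴.
Centroid: ȳ = ΣA·y / ΣA = 136.06 mm.
Transfer each piece to the centroidal x-axis using Ī + A·d² with d = y − 136.06:
  bottom plate: d = -130.06 mm → contributes +30 468 215 mm⁴
  web plate: d = 0.94314 mm → contributes +13 023 057 mm⁴
  top plate: d = 137.94 mm → contributes +32 048 202 mm⁴
Total I = 75 539 474 mm⁴.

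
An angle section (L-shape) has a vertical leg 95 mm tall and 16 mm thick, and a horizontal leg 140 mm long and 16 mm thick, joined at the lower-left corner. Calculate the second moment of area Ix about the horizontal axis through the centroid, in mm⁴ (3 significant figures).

Ix ≈ 2.53 × 10⁶ mm⁴

Split into non-overlapping primitives; take the origin at the lower-left of the bounding box.
Vertical leg: 16 × 95, A = 1 520 mm², y = 47.5 mm, Ī = 1 143 167 mm⁴.
Horizontal leg (remainder): 124 × 16, A = 1 984 mm², y = 8 mm, Ī = 42 325 mm⁴.
Centroid: ȳ = ΣA·y / ΣA = 25.135 mm.
Transfer each piece to the horizontal axis through the centroid using Ī + A·d² with d = y − 25.135:
  vertical leg: d = 22.365 mm → contributes +1 903 481 mm⁴
  horizontal leg (remainder): d = -17.135 mm → contributes +624 824 mm⁴
Total I = 2 528 304 mm⁴.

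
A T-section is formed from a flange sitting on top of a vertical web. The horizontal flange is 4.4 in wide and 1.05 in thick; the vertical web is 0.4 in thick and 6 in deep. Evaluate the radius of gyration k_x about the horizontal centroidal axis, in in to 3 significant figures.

k_x ≈ 1.97 in

Break the section into simple shapes (no overlaps), measuring from the bottom-left corner of the bounding box.
Flange: 4.4 × 1.05, A = 4.62 in², y = 6.525 in, Ī = 0.42446 in⁴.
Web: 0.4 × 6, A = 2.4 in², y = 3 in, Ī = 7.2 in⁴.
Centroid: ȳ = ΣA·y / ΣA = 5.3199 in.
Transfer each piece to the horizontal centroidal axis using Ī + A·d² with d = y − 5.3199:
  flange: d = 1.2051 in → contributes +7.1342 in⁴
  web: d = -2.3199 in → contributes +20.116 in⁴
Total I = 27.251 in⁴.
Radius of gyration: k = √(I/A) = √(27.251 / 7.02) = 1.9702 in.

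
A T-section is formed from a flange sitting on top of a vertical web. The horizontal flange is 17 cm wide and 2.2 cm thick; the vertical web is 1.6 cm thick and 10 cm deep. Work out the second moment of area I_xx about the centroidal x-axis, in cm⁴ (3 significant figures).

Decompose the section into non-overlapping parts with the origin at the bottom-left of its bounding rectangle.
Flange: 17 × 2.2, A = 37.4 cm², y = 11.1 cm, Ī = 15.085 cm⁴.
Web: 1.6 × 10, A = 16 cm², y = 5 cm, Ī = 133.33 cm⁴.
Centroid: ȳ = ΣA·y / ΣA = 9.2723 cm.
Transfer each piece to the centroidal x-axis using Ī + A·d² with d = y − 9.2723:
  flange: d = 1.8277 cm → contributes +140.02 cm⁴
  web: d = -4.2723 cm → contributes +425.37 cm⁴
Total I = 565.39 cm⁴.

I_xx ≈ 565 cm⁴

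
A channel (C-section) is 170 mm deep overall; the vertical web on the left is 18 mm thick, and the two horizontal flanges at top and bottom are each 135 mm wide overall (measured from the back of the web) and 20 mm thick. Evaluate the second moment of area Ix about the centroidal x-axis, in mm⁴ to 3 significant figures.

Ix ≈ 3.39 × 10⁷ mm⁴

Decompose the section into non-overlapping parts with the origin at the bottom-left of its bounding rectangle.
Web: 18 × 170, A = 3 060 mm², y = 85 mm, Ī = 7 369 500 mm⁴.
Top flange (beyond web): 117 × 20, A = 2 340 mm², y = 160 mm, Ī = 78 000 mm⁴.
Bottom flange (beyond web): 117 × 20, A = 2 340 mm², y = 10 mm, Ī = 78 000 mm⁴.
By symmetry the centroid is at mid-height, ȳ = 85 mm.
Transfer each piece to the centroidal x-axis using Ī + A·d² with d = y − 85:
  web: d = 0 mm → contributes +7 369 500 mm⁴
  top flange (beyond web): d = 75 mm → contributes +13 240 500 mm⁴
  bottom flange (beyond web): d = -75 mm → contributes +13 240 500 mm⁴
Total I = 33 850 500 mm⁴.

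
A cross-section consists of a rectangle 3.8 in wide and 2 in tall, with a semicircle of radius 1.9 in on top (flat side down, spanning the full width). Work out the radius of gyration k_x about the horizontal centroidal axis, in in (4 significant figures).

k_x ≈ 1.047 in

Split into non-overlapping primitives; take the origin at the lower-left of the bounding box.
Rectangular body: 3.8 × 2, A = 7.6 in², y = 1 in, Ī = 2.53333 in⁴.
Semicircular cap: semicircle r = 1.9, A = 5.67057 in², y = 2.80639 in, Ī = 1.43036 in⁴.
Centroid: ȳ = ΣA·y / ΣA = 1.77188 in.
Transfer each piece to the horizontal centroidal axis using Ī + A·d² with d = y − 1.77188:
  rectangular body: d = -0.771876 in → contributes +7.06136 in⁴
  semicircular cap: d = 1.03451 in → contributes +7.49906 in⁴
Total I = 14.5604 in⁴.
Radius of gyration: k = √(I/A) = √(14.5604 / 13.2706) = 1.04747 in.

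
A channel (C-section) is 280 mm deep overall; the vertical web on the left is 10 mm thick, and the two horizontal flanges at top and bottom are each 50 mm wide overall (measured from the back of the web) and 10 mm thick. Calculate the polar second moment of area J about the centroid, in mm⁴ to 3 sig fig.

J ≈ 3.34 × 10⁷ mm⁴

Decompose the section into non-overlapping parts with the origin at the bottom-left of its bounding rectangle.
Web: 10 × 280, A = 2 800 mm², y = 140 mm, Ī = 18 293 333 mm⁴.
Top flange (beyond web): 40 × 10, A = 400 mm², y = 275 mm, Ī = 3333.3 mm⁴.
Bottom flange (beyond web): 40 × 10, A = 400 mm², y = 5 mm, Ī = 3333.3 mm⁴.
By symmetry the centroid is at mid-height, ȳ = 140 mm.
Transfer each piece to the centroidal x-axis using Ī + A·d² with d = y − 140:
  web: d = 0 mm → contributes +18 293 333 mm⁴
  top flange (beyond web): d = 135 mm → contributes +7 293 333 mm⁴
  bottom flange (beyond web): d = -135 mm → contributes +7 293 333 mm⁴
Total I = 32 880 000 mm⁴.
For the y-axis: x̄ = 10.556 mm.
Repeating about the centroidal y-axis gives I_y = 518 889 mm⁴.
Polar second moment: J = I_x + I_y = 33 398 889 mm⁴.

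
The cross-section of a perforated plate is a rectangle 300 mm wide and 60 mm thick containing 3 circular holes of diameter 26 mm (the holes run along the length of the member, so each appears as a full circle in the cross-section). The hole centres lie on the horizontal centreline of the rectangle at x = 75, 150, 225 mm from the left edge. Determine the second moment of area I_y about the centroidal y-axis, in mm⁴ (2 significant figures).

I_y ≈ 1.3 × 10⁸ mm⁴

Split into non-overlapping primitives; take the origin at the lower-left of the bounding box.
Plate: 300 × 60, A = 18 000 mm², x = 150 mm, Ī = 135 000 000 mm⁴.
Hole 1 (subtracted): ⌀26, A = 530.9 mm², x = 75 mm, Ī = 22 432 mm⁴.
Hole 2 (subtracted): ⌀26, A = 530.9 mm², x = 150 mm, Ī = 22 432 mm⁴.
Hole 3 (subtracted): ⌀26, A = 530.9 mm², x = 225 mm, Ī = 22 432 mm⁴.
By symmetry the centroid is at mid-width, x̄ = 150 mm.
Transfer each piece to the centroidal y-axis using Ī + A·d² with d = x − 150:
  plate: d = 0 mm → contributes +135 000 000 mm⁴
  hole 1: d = -75 mm → contributes −3 008 908 mm⁴
  hole 2: d = 0 mm → contributes −22 432 mm⁴
  hole 3: d = 75 mm → contributes −3 008 908 mm⁴
Total I = 128 959 752 mm⁴.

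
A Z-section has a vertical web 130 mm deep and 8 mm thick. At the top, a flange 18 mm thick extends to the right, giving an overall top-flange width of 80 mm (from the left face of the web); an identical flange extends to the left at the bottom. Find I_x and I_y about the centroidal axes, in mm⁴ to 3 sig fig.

I_x ≈ 9.66 × 10⁶ mm⁴, I_y ≈ 5.27 × 10⁶ mm⁴

Split into non-overlapping primitives; take the origin at the lower-left of the bounding box.
Web: 8 × 130, A = 1 040 mm², y = 65 mm, Ī = 1 464 667 mm⁴.
Top flange (beyond web): 72 × 18, A = 1 296 mm², y = 121 mm, Ī = 34 992 mm⁴.
Bottom flange (beyond web): 72 × 18, A = 1 296 mm², y = 9 mm, Ī = 34 992 mm⁴.
Centroid: ȳ = ΣA·y / ΣA = 65 mm.
Transfer each piece to the centroidal x-axis using Ī + A·d² with d = y − 65:
  web: d = 0 mm → contributes +1 464 667 mm⁴
  top flange (beyond web): d = 56 mm → contributes +4 099 248 mm⁴
  bottom flange (beyond web): d = -56 mm → contributes +4 099 248 mm⁴
Total I = 9 663 163 mm⁴.
For the y-axis: x̄ = 76 mm.
Repeating about the centroidal y-axis gives I_y = 5 272 491 mm⁴.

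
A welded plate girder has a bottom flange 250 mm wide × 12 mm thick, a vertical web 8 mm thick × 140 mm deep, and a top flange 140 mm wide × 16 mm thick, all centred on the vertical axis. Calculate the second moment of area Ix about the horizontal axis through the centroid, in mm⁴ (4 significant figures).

Ix ≈ 3.242 × 10⁷ mm⁴

Treat the section as a set of non-overlapping primitives; coordinates are from the bounding-box lower-left.
Bottom plate: 250 × 12, A = 3 000 mm², y = 6 mm, Ī = 36 000 mm⁴.
Web plate: 8 × 140, A = 1 120 mm², y = 82 mm, Ī = 1 829 333 mm⁴.
Top plate: 140 × 16, A = 2 240 mm², y = 160 mm, Ī = 47786.7 mm⁴.
Centroid: ȳ = ΣA·y / ΣA = 73.6226 mm.
Transfer each piece to the horizontal axis through the centroid using Ī + A·d² with d = y − 73.6226:
  bottom plate: d = -67.6226 mm → contributes +13 754 465 mm⁴
  web plate: d = 8.37736 mm → contributes +1 907 935 mm⁴
  top plate: d = 86.3774 mm → contributes +16 760 534 mm⁴
Total I = 32 422 934 mm⁴.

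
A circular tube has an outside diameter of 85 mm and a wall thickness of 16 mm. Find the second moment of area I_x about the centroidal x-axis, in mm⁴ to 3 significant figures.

Break the section into simple shapes (no overlaps), measuring from the bottom-left corner of the bounding box.
Outer circle: ⌀85, A = 5674.5 mm², y = 42.5 mm, Ī = 2 562 392 mm⁴.
Bore (subtracted): ⌀53, A = 2206.2 mm², y = 42.5 mm, Ī = 387 323 mm⁴.
By symmetry the centroid is at mid-height, ȳ = 42.5 mm.
All pieces are centred on the centroidal x-axis, so I = ΣĪ (holes subtracted) = 2 175 069 mm⁴.

I_x ≈ 2.18 × 10⁶ mm⁴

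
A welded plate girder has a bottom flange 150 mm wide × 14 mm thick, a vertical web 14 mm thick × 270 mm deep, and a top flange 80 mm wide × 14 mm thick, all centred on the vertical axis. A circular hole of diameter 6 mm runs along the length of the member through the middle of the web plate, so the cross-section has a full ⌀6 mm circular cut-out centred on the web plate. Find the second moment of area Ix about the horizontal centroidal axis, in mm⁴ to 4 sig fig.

Decompose the section into non-overlapping parts with the origin at the bottom-left of its bounding rectangle.
Bottom plate: 150 × 14, A = 2 100 mm², y = 7 mm, Ī = 34 300 mm⁴.
Web plate: 14 × 270, A = 3 780 mm², y = 149 mm, Ī = 22 963 500 mm⁴.
Top plate: 80 × 14, A = 1 120 mm², y = 291 mm, Ī = 18293.3 mm⁴.
Hole (subtracted): ⌀6, A = 28.2743 mm², y = 149 mm, Ī = 63.6173 mm⁴.
Centroid: ȳ = ΣA·y / ΣA = 129.039 mm.
Transfer each piece to the horizontal centroidal axis using Ī + A·d² with d = y − 129.039:
  bottom plate: d = -122.039 mm → contributes +31 310 879 mm⁴
  web plate: d = 19.9606 mm → contributes +24 469 552 mm⁴
  top plate: d = 161.961 mm → contributes +29 397 287 mm⁴
  hole: d = 19.9606 mm → contributes −11328.9 mm⁴
Total I = 85 166 389 mm⁴.

Ix ≈ 8.517 × 10⁷ mm⁴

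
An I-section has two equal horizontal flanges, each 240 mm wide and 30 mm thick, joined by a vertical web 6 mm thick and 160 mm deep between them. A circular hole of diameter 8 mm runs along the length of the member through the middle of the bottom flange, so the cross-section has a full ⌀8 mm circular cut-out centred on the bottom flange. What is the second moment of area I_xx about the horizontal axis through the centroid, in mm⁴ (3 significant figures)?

Break the section into simple shapes (no overlaps), measuring from the bottom-left corner of the bounding box.
Bottom flange: 240 × 30, A = 7 200 mm², y = 15 mm, Ī = 540 000 mm⁴.
Web: 6 × 160, A = 960 mm², y = 110 mm, Ī = 2 048 000 mm⁴.
Top flange: 240 × 30, A = 7 200 mm², y = 205 mm, Ī = 540 000 mm⁴.
Hole (subtracted): ⌀8, A = 50.265 mm², y = 15 mm, Ī = 201.06 mm⁴.
Centroid: ȳ = ΣA·y / ΣA = 110.31 mm.
Transfer each piece to the horizontal axis through the centroid using Ī + A·d² with d = y − 110.31:
  bottom flange: d = -95.312 mm → contributes +65 947 390 mm⁴
  web: d = -0.31191 mm → contributes +2 048 093 mm⁴
  top flange: d = 94.688 mm → contributes +65 094 011 mm⁴
  hole: d = -95.312 mm → contributes −456 831 mm⁴
Total I = 132 632 664 mm⁴.

I_xx ≈ 1.33 × 10⁸ mm⁴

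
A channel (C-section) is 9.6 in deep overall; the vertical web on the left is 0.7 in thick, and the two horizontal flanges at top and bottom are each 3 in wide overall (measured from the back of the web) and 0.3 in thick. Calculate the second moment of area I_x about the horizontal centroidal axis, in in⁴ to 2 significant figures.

Treat the section as a set of non-overlapping primitives; coordinates are from the bounding-box lower-left.
Web: 0.7 × 9.6, A = 6.72 in², y = 4.8 in, Ī = 51.61 in⁴.
Top flange (beyond web): 2.3 × 0.3, A = 0.69 in², y = 9.45 in, Ī = 0.005175 in⁴.
Bottom flange (beyond web): 2.3 × 0.3, A = 0.69 in², y = 0.15 in, Ī = 0.005175 in⁴.
By symmetry the centroid is at mid-height, ȳ = 4.8 in.
Transfer each piece to the horizontal centroidal axis using Ī + A·d² with d = y − 4.8:
  web: d = 0 in → contributes +51.61 in⁴
  top flange (beyond web): d = 4.65 in → contributes +14.92 in⁴
  bottom flange (beyond web): d = -4.65 in → contributes +14.92 in⁴
Total I = 81.46 in⁴.

I_x ≈ 81 in⁴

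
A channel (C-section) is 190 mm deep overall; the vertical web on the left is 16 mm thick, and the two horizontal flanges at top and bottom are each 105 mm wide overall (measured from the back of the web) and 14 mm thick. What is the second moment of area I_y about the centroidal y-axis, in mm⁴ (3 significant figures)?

I_y ≈ 5.48 × 10⁶ mm⁴

Break the section into simple shapes (no overlaps), measuring from the bottom-left corner of the bounding box.
Web: 16 × 190, A = 3 040 mm², x = 8 mm, Ī = 64 853 mm⁴.
Top flange (beyond web): 89 × 14, A = 1 246 mm², x = 60.5 mm, Ī = 822 464 mm⁴.
Bottom flange (beyond web): 89 × 14, A = 1 246 mm², x = 60.5 mm, Ī = 822 464 mm⁴.
Centroid: x̄ = ΣA·x / ΣA = 31.65 mm.
Transfer each piece to the centroidal y-axis using Ī + A·d² with d = x − 31.65:
  web: d = -23.65 mm → contributes +1 765 147 mm⁴
  top flange (beyond web): d = 28.85 mm → contributes +1 859 561 mm⁴
  bottom flange (beyond web): d = 28.85 mm → contributes +1 859 561 mm⁴
Total I = 5 484 269 mm⁴.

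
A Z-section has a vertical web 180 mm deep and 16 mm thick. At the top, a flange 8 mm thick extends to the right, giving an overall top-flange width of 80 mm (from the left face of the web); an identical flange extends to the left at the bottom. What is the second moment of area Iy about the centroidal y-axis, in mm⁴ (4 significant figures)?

Break the section into simple shapes (no overlaps), measuring from the bottom-left corner of the bounding box.
Web: 16 × 180, A = 2 880 mm², x = 72 mm, Ī = 61 440 mm⁴.
Top flange (beyond web): 64 × 8, A = 512 mm², x = 112 mm, Ī = 174 763 mm⁴.
Bottom flange (beyond web): 64 × 8, A = 512 mm², x = 32 mm, Ī = 174 763 mm⁴.
Centroid: x̄ = ΣA·x / ΣA = 72 mm.
Transfer each piece to the centroidal y-axis using Ī + A·d² with d = x − 72:
  web: d = 0 mm → contributes +61 440 mm⁴
  top flange (beyond web): d = 40 mm → contributes +993 963 mm⁴
  bottom flange (beyond web): d = -40 mm → contributes +993 963 mm⁴
Total I = 2 049 365 mm⁴.

Iy ≈ 2.049 × 10⁶ mm⁴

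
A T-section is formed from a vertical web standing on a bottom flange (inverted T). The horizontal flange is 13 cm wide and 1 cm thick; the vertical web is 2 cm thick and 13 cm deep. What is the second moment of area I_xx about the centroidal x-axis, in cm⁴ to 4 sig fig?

I_xx ≈ 791.9 cm⁴

Split into non-overlapping primitives; take the origin at the lower-left of the bounding box.
Flange: 13 × 1, A = 13 cm², y = 0.5 cm, Ī = 1.08333 cm⁴.
Web: 2 × 13, A = 26 cm², y = 7.5 cm, Ī = 366.167 cm⁴.
Centroid: ȳ = ΣA·y / ΣA = 5.16667 cm.
Transfer each piece to the centroidal x-axis using Ī + A·d² with d = y − 5.16667:
  flange: d = -4.66667 cm → contributes +284.194 cm⁴
  web: d = 2.33333 cm → contributes +507.722 cm⁴
Total I = 791.917 cm⁴.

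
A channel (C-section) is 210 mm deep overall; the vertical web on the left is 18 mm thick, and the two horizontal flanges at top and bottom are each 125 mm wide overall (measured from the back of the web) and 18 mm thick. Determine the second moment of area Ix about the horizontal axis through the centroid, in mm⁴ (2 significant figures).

Ix ≈ 4.9 × 10⁷ mm⁴

Treat the section as a set of non-overlapping primitives; coordinates are from the bounding-box lower-left.
Web: 18 × 210, A = 3 780 mm², y = 105 mm, Ī = 13 891 500 mm⁴.
Top flange (beyond web): 107 × 18, A = 1 926 mm², y = 201 mm, Ī = 52 002 mm⁴.
Bottom flange (beyond web): 107 × 18, A = 1 926 mm², y = 9 mm, Ī = 52 002 mm⁴.
By symmetry the centroid is at mid-height, ȳ = 105 mm.
Transfer each piece to the horizontal axis through the centroid using Ī + A·d² with d = y − 105:
  web: d = 0 mm → contributes +13 891 500 mm⁴
  top flange (beyond web): d = 96 mm → contributes +17 802 018 mm⁴
  bottom flange (beyond web): d = -96 mm → contributes +17 802 018 mm⁴
Total I = 49 495 536 mm⁴.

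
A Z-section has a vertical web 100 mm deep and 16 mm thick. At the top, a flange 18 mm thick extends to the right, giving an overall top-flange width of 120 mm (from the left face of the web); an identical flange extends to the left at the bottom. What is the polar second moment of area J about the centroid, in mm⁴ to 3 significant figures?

J ≈ 2.46 × 10⁷ mm⁴

Decompose the section into non-overlapping parts with the origin at the bottom-left of its bounding rectangle.
Web: 16 × 100, A = 1 600 mm², y = 50 mm, Ī = 1 333 333 mm⁴.
Top flange (beyond web): 104 × 18, A = 1 872 mm², y = 91 mm, Ī = 50 544 mm⁴.
Bottom flange (beyond web): 104 × 18, A = 1 872 mm², y = 9 mm, Ī = 50 544 mm⁴.
Centroid: ȳ = ΣA·y / ΣA = 50 mm.
Transfer each piece to the centroidal x-axis using Ī + A·d² with d = y − 50:
  web: d = 0 mm → contributes +1 333 333 mm⁴
  top flange (beyond web): d = 41 mm → contributes +3 197 376 mm⁴
  bottom flange (beyond web): d = -41 mm → contributes +3 197 376 mm⁴
Total I = 7 728 085 mm⁴.
For the y-axis: x̄ = 112 mm.
Repeating about the centroidal y-axis gives I_y = 16 887 125 mm⁴.
Polar second moment: J = I_x + I_y = 24 615 211 mm⁴.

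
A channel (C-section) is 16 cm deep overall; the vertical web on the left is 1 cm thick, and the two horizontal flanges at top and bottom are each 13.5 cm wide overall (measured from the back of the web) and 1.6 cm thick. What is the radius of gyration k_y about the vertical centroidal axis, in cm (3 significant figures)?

Treat the section as a set of non-overlapping primitives; coordinates are from the bounding-box lower-left.
Web: 1 × 16, A = 16 cm², x = 0.5 cm, Ī = 1.3333 cm⁴.
Top flange (beyond web): 12.5 × 1.6, A = 20 cm², x = 7.25 cm, Ī = 260.42 cm⁴.
Bottom flange (beyond web): 12.5 × 1.6, A = 20 cm², x = 7.25 cm, Ī = 260.42 cm⁴.
Centroid: x̄ = ΣA·x / ΣA = 5.3214 cm.
Transfer each piece to the vertical centroidal axis using Ī + A·d² with d = x − 5.3214:
  web: d = -4.8214 cm → contributes +373.27 cm⁴
  top flange (beyond web): d = 1.9286 cm → contributes +334.8 cm⁴
  bottom flange (beyond web): d = 1.9286 cm → contributes +334.8 cm⁴
Total I = 1042.9 cm⁴.
Radius of gyration: k = √(I/A) = √(1042.9 / 56) = 4.3154 cm.

k_y ≈ 4.32 cm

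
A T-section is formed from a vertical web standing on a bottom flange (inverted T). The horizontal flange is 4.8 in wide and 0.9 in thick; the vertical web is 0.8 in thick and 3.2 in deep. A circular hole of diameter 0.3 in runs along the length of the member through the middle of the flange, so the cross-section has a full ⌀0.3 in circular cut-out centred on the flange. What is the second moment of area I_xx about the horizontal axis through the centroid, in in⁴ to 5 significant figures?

I_xx ≈ 9.1895 in⁴

Treat the section as a set of non-overlapping primitives; coordinates are from the bounding-box lower-left.
Flange: 4.8 × 0.9, A = 4.32 in², y = 0.45 in, Ī = 0.2916 in⁴.
Web: 0.8 × 3.2, A = 2.56 in², y = 2.5 in, Ī = 2.184533 in⁴.
Hole (subtracted): ⌀0.3, A = 0.07068583 in², y = 0.45 in, Ī = 0.0003976078 in⁴.
Centroid: ȳ = ΣA·y / ΣA = 1.220709 in.
Transfer each piece to the horizontal axis through the centroid using Ī + A·d² with d = y − 1.220709:
  flange: d = -0.770709 in → contributes +2.857647 in⁴
  web: d = 1.279291 in → contributes +6.374192 in⁴
  hole: d = -0.770709 in → contributes −0.04238446 in⁴
Total I = 9.189455 in⁴.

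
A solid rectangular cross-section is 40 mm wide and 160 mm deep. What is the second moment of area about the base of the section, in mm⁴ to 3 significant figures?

The section: 40 × 160, A = 6 400 mm², y = 80 mm, Ī = 13 653 333 mm⁴.
Transfer it to the base of the section using Ī + A·d² with d = y − 0:
  the section: d = 80 mm → contributes +54 613 333 mm⁴
Total I = 54 613 333 mm⁴.

I_base ≈ 5.46 × 10⁷ mm⁴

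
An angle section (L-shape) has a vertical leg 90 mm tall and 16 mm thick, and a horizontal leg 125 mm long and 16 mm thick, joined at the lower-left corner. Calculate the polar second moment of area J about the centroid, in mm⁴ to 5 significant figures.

Decompose the section into non-overlapping parts with the origin at the bottom-left of its bounding rectangle.
Vertical leg: 16 × 90, A = 1 440 mm², y = 45 mm, Ī = 972 000 mm⁴.
Horizontal leg (remainder): 109 × 16, A = 1 744 mm², y = 8 mm, Ī = 37205.33 mm⁴.
Centroid: ȳ = ΣA·y / ΣA = 24.73367 mm.
Transfer each piece to the centroidal x-axis using Ī + A·d² with d = y − 24.73367:
  vertical leg: d = 20.26633 mm → contributes +1 563 443 mm⁴
  horizontal leg (remainder): d = -16.73367 mm → contributes +525552.6 mm⁴
Total I = 2 088 995 mm⁴.
For the y-axis: x̄ = 42.23367 mm.
Repeating about the centroidal y-axis gives I_y = 4 838 455 mm⁴.
Polar second moment: J = I_x + I_y = 6 927 451 mm⁴.

J ≈ 6.9275 × 10⁶ mm⁴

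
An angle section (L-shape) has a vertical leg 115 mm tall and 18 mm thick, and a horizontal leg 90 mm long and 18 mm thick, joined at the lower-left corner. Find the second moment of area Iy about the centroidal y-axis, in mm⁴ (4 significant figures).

Iy ≈ 2.230 × 10⁶ mm⁴

Treat the section as a set of non-overlapping primitives; coordinates are from the bounding-box lower-left.
Vertical leg: 18 × 115, A = 2 070 mm², x = 9 mm, Ī = 55 890 mm⁴.
Horizontal leg (remainder): 72 × 18, A = 1 296 mm², x = 54 mm, Ī = 559 872 mm⁴.
Centroid: x̄ = ΣA·x / ΣA = 26.3262 mm.
Transfer each piece to the centroidal y-axis using Ī + A·d² with d = x − 26.3262:
  vertical leg: d = -17.3262 mm → contributes +677 298 mm⁴
  horizontal leg (remainder): d = 27.6738 mm → contributes +1 552 399 mm⁴
Total I = 2 229 698 mm⁴.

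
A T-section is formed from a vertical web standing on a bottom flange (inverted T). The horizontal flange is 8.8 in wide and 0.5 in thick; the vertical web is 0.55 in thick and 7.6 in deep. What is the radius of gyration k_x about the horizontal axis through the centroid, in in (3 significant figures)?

k_x ≈ 2.54 in

Decompose the section into non-overlapping parts with the origin at the bottom-left of its bounding rectangle.
Flange: 8.8 × 0.5, A = 4.4 in², y = 0.25 in, Ī = 0.091667 in⁴.
Web: 0.55 × 7.6, A = 4.18 in², y = 4.3 in, Ī = 20.12 in⁴.
Centroid: ȳ = ΣA·y / ΣA = 2.2231 in.
Transfer each piece to the horizontal axis through the centroid using Ī + A·d² with d = y − 2.2231:
  flange: d = -1.9731 in → contributes +17.221 in⁴
  web: d = 2.0769 in → contributes +38.151 in⁴
Total I = 55.372 in⁴.
Radius of gyration: k = √(I/A) = √(55.372 / 8.58) = 2.5404 in.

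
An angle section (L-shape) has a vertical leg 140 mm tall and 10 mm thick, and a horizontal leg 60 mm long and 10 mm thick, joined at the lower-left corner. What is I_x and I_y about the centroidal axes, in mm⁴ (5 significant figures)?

I_x ≈ 3.8474 × 10⁶ mm⁴, I_y ≈ 4.4741 × 10⁵ mm⁴

Break the section into simple shapes (no overlaps), measuring from the bottom-left corner of the bounding box.
Vertical leg: 10 × 140, A = 1 400 mm², y = 70 mm, Ī = 2 286 667 mm⁴.
Horizontal leg (remainder): 50 × 10, A = 500 mm², y = 5 mm, Ī = 4166.667 mm⁴.
Centroid: ȳ = ΣA·y / ΣA = 52.89474 mm.
Transfer each piece to the centroidal x-axis using Ī + A·d² with d = y − 52.89474:
  vertical leg: d = 17.10526 mm → contributes +2 696 293 mm⁴
  horizontal leg (remainder): d = -47.89474 mm → contributes +1 151 120 mm⁴
Total I = 3 847 412 mm⁴.
For the y-axis: x̄ = 12.89474 mm.
Repeating about the centroidal y-axis gives I_y = 447412.3 mm⁴.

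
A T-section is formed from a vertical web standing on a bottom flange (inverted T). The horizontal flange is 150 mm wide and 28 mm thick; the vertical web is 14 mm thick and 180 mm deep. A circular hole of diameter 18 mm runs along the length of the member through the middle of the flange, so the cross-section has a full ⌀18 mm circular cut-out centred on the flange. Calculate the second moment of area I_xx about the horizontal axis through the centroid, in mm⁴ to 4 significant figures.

Break the section into simple shapes (no overlaps), measuring from the bottom-left corner of the bounding box.
Flange: 150 × 28, A = 4 200 mm², y = 14 mm, Ī = 274 400 mm⁴.
Web: 14 × 180, A = 2 520 mm², y = 118 mm, Ī = 6 804 000 mm⁴.
Hole (subtracted): ⌀18, A = 254.469 mm², y = 14 mm, Ī = 5 153 mm⁴.
Centroid: ȳ = ΣA·y / ΣA = 54.535 mm.
Transfer each piece to the horizontal axis through the centroid using Ī + A·d² with d = y − 54.535:
  flange: d = -40.535 mm → contributes +7 175 346 mm⁴
  web: d = 63.465 mm → contributes +16 954 086 mm⁴
  hole: d = -40.535 mm → contributes −423 267 mm⁴
Total I = 23 706 166 mm⁴.

I_xx ≈ 2.371 × 10⁷ mm⁴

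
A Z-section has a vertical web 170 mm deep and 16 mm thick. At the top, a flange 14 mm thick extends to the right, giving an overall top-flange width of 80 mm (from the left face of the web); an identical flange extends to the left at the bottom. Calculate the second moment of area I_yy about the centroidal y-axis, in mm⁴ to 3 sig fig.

Split into non-overlapping primitives; take the origin at the lower-left of the bounding box.
Web: 16 × 170, A = 2 720 mm², x = 72 mm, Ī = 58 027 mm⁴.
Top flange (beyond web): 64 × 14, A = 896 mm², x = 112 mm, Ī = 305 835 mm⁴.
Bottom flange (beyond web): 64 × 14, A = 896 mm², x = 32 mm, Ī = 305 835 mm⁴.
Centroid: x̄ = ΣA·x / ΣA = 72 mm.
Transfer each piece to the centroidal y-axis using Ī + A·d² with d = x − 72:
  web: d = 0 mm → contributes +58 027 mm⁴
  top flange (beyond web): d = 40 mm → contributes +1 739 435 mm⁴
  bottom flange (beyond web): d = -40 mm → contributes +1 739 435 mm⁴
Total I = 3 536 896 mm⁴.

I_yy ≈ 3.54 × 10⁶ mm⁴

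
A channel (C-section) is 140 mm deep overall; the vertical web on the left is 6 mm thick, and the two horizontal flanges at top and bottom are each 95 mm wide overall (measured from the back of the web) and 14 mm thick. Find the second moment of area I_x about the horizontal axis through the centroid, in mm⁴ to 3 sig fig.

Decompose the section into non-overlapping parts with the origin at the bottom-left of its bounding rectangle.
Web: 6 × 140, A = 840 mm², y = 70 mm, Ī = 1 372 000 mm⁴.
Top flange (beyond web): 89 × 14, A = 1 246 mm², y = 133 mm, Ī = 20 351 mm⁴.
Bottom flange (beyond web): 89 × 14, A = 1 246 mm², y = 7 mm, Ī = 20 351 mm⁴.
By symmetry the centroid is at mid-height, ȳ = 70 mm.
Transfer each piece to the horizontal axis through the centroid using Ī + A·d² with d = y − 70:
  web: d = 0 mm → contributes +1 372 000 mm⁴
  top flange (beyond web): d = 63 mm → contributes +4 965 725 mm⁴
  bottom flange (beyond web): d = -63 mm → contributes +4 965 725 mm⁴
Total I = 11 303 451 mm⁴.

I_x ≈ 1.13 × 10⁷ mm⁴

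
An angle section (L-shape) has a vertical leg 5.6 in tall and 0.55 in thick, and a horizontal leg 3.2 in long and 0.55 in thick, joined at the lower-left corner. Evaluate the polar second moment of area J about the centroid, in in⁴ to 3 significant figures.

Decompose the section into non-overlapping parts with the origin at the bottom-left of its bounding rectangle.
Vertical leg: 0.55 × 5.6, A = 3.08 in², y = 2.8 in, Ī = 8.0491 in⁴.
Horizontal leg (remainder): 2.65 × 0.55, A = 1.4575 in², y = 0.275 in, Ī = 0.036741 in⁴.
Centroid: ȳ = ΣA·y / ΣA = 1.9889 in.
Transfer each piece to the centroidal x-axis using Ī + A·d² with d = y − 1.9889:
  vertical leg: d = 0.81106 in → contributes +10.075 in⁴
  horizontal leg (remainder): d = -1.7139 in → contributes +4.3183 in⁴
Total I = 14.393 in⁴.
For the y-axis: x̄ = 0.78894 in.
Repeating about the centroidal y-axis gives I_y = 3.4633 in⁴.
Polar second moment: J = I_x + I_y = 17.857 in⁴.

J ≈ 17.9 in⁴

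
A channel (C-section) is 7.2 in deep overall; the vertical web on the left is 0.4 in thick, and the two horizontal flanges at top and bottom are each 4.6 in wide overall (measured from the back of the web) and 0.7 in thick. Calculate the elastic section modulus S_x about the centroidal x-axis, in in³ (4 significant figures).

Decompose the section into non-overlapping parts with the origin at the bottom-left of its bounding rectangle.
Web: 0.4 × 7.2, A = 2.88 in², y = 3.6 in, Ī = 12.4416 in⁴.
Top flange (beyond web): 4.2 × 0.7, A = 2.94 in², y = 6.85 in, Ī = 0.12005 in⁴.
Bottom flange (beyond web): 4.2 × 0.7, A = 2.94 in², y = 0.35 in, Ī = 0.12005 in⁴.
By symmetry the centroid is at mid-height, ȳ = 3.6 in.
Transfer each piece to the centroidal x-axis using Ī + A·d² with d = y − 3.6:
  web: d = 0 in → contributes +12.4416 in⁴
  top flange (beyond web): d = 3.25 in → contributes +31.1738 in⁴
  bottom flange (beyond web): d = -3.25 in → contributes +31.1738 in⁴
Total I = 74.7892 in⁴.
Extreme fibre distance c = 3.6 in; S = I/c = 20.7748 in³.

S_x ≈ 20.77 in³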